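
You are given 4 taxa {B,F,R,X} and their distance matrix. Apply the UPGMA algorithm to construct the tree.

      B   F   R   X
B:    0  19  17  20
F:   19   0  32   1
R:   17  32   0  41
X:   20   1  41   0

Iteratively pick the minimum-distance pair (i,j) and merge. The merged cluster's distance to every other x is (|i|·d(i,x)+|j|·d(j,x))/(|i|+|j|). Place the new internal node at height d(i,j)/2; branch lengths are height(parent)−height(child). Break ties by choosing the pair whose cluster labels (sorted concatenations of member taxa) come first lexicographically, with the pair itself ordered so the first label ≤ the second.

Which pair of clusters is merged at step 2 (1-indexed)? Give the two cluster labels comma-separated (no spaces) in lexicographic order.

1. join F+X (d=1) ⇒ FX; edges |F|=1/2, |X|=1/2
  updated: d(B,FX)=39/2, d(FX,R)=73/2
2. join B+R (d=17) ⇒ BR; edges |B|=17/2, |R|=17/2
  updated: d(BR,FX)=28
3. join BR+FX (d=28) ⇒ BFRX; edges |BR|=11/2, |FX|=27/2
final tree: ((B:17/2,R:17/2):11/2,(F:1/2,X:1/2):27/2)
total length: 37

B,R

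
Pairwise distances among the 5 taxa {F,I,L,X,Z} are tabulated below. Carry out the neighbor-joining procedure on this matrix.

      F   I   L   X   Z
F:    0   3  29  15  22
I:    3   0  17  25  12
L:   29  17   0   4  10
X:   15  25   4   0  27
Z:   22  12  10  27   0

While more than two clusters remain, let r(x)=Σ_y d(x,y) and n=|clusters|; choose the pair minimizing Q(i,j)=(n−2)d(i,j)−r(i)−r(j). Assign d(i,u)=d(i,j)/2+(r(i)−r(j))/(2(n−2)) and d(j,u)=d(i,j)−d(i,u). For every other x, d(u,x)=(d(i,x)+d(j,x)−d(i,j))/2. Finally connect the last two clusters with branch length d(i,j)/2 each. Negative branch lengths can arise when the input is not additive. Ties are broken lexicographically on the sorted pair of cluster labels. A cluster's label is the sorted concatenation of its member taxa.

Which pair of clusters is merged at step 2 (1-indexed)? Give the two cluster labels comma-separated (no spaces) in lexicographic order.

F,I

1. join L+X (d=4, Q=-119) ⇒ LX; edges |L|=1/6, |X|=23/6
  updated: d(F,LX)=20, d(I,LX)=19, d(LX,Z)=33/2
2. join F+I (d=3, Q=-73) ⇒ FI; edges |F|=17/4, |I|=-5/4
  updated: d(FI,LX)=18, d(FI,Z)=31/2
3. join FI+LX (d=18, Q=-50) ⇒ FILX; edges |FI|=17/2, |LX|=19/2
  updated: d(FILX,Z)=7
4. join FILX+Z (d=7) ⇒ FILXZ; edges |FILX|=7/2, |Z|=7/2
final tree: (((F:17/4,I:-5/4):17/2,(L:1/6,X:23/6):19/2):7/2,Z:7/2)
total length: 32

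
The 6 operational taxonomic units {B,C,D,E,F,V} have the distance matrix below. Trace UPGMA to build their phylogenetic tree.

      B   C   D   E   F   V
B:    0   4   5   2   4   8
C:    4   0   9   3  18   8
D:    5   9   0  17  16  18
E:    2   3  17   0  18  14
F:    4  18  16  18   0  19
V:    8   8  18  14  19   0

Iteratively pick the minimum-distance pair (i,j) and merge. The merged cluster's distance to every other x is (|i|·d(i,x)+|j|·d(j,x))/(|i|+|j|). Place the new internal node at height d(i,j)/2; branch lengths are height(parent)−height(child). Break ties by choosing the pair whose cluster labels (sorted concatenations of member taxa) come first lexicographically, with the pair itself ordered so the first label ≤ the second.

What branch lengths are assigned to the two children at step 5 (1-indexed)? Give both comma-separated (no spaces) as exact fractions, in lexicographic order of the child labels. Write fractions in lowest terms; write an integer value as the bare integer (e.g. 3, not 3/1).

11/8,15/2

1. join B+E (d=2) ⇒ BE; edges |B|=1, |E|=1
  updated: d(BE,C)=7/2, d(BE,D)=11, d(BE,F)=11, d(BE,V)=11
2. join BE+C (d=7/2) ⇒ BCE; edges |BE|=3/4, |C|=7/4
  updated: d(BCE,D)=31/3, d(BCE,F)=40/3, d(BCE,V)=10
3. join BCE+V (d=10) ⇒ BCEV; edges |BCE|=13/4, |V|=5
  updated: d(BCEV,D)=49/4, d(BCEV,F)=59/4
4. join BCEV+D (d=49/4) ⇒ BCDEV; edges |BCEV|=9/8, |D|=49/8
  updated: d(BCDEV,F)=15
5. join BCDEV+F (d=15) ⇒ BCDEFV; edges |BCDEV|=11/8, |F|=15/2
final tree: (((((B:1,E:1):3/4,C:7/4):13/4,V:5):9/8,D:49/8):11/8,F:15/2)
total length: 231/8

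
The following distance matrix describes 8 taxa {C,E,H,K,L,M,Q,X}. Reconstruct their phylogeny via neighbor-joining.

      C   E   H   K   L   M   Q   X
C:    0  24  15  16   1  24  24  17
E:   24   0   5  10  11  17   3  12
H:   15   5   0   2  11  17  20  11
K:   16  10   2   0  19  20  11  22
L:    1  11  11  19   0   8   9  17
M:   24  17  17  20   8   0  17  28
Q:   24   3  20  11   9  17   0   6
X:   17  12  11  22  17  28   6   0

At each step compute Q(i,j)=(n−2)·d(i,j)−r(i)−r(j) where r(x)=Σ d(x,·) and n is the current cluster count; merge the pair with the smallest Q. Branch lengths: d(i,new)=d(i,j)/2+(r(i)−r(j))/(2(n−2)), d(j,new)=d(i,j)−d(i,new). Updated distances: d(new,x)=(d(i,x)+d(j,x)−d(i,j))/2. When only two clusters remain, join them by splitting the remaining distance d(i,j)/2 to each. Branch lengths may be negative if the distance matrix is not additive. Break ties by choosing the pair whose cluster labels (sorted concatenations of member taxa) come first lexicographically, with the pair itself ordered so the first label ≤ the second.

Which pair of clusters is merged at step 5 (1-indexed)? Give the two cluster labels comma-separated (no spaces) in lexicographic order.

iteration 1: select C,L (d=1, Q=-191); attach at lengths (17/4, -13/4); label the merged cluster CL
  updated: d(CL,E)=17, d(CL,H)=25/2, d(CL,K)=17, d(CL,M)=31/2, d(CL,Q)=16, d(CL,X)=33/2
iteration 2: select H,K (d=2, Q=-279/2); attach at lengths (-9/20, 49/20); label the merged cluster HK
  updated: d(CL,HK)=55/4, d(E,HK)=13/2, d(HK,M)=35/2, d(HK,Q)=29/2, d(HK,X)=31/2
iteration 3: select CL,M (d=31/2, Q=-447/4); attach at lengths (183/32, 313/32); label the merged cluster CLM
  updated: d(CLM,E)=37/4, d(CLM,HK)=63/8, d(CLM,Q)=35/4, d(CLM,X)=29/2
iteration 4: select Q,X (d=6, Q=-249/4); attach at lengths (3/8, 45/8); label the merged cluster QX
  updated: d(CLM,QX)=69/8, d(E,QX)=9/2, d(HK,QX)=12
iteration 5: select CLM,HK (d=63/8, Q=-291/8); attach at lengths (121/32, 131/32); label the merged cluster CHKLM
  updated: d(CHKLM,E)=63/16, d(CHKLM,QX)=51/8
iteration 6: select CHKLM,E (d=63/16, Q=-237/16); attach at lengths (93/32, 33/32); label the merged cluster CEHKLM
  updated: d(CEHKLM,QX)=111/32
iteration 7: select CEHKLM,QX (d=111/32); attach at lengths (111/64, 111/64); label the merged cluster CEHKLMQX
final tree: (((((C:17/4,L:-13/4):183/32,M:313/32):121/32,(H:-9/20,K:49/20):131/32):93/32,E:33/32):111/64,(Q:3/8,X:45/8):111/64)
total length: 1273/32

CLM,HK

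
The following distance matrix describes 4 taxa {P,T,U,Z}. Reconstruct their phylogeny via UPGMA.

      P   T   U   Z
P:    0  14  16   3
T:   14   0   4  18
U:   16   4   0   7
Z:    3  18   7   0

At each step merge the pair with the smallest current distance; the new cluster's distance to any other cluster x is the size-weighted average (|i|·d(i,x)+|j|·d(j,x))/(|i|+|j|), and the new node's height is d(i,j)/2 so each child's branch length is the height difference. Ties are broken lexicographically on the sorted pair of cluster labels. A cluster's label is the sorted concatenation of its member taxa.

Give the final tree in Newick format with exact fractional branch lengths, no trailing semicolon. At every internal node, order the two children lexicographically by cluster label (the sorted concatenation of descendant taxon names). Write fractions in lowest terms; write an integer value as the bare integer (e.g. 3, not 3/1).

step 1: merge (P,Z) at d=3; branch lengths P→3/2, Z→3/2; new cluster PZ
  updated: d(PZ,T)=16, d(PZ,U)=23/2
step 2: merge (T,U) at d=4; branch lengths T→2, U→2; new cluster TU
  updated: d(PZ,TU)=55/4
step 3: merge (PZ,TU) at d=55/4; branch lengths PZ→43/8, TU→39/8; new cluster PTUZ
final tree: ((P:3/2,Z:3/2):43/8,(T:2,U:2):39/8)
total length: 69/4

((P:3/2,Z:3/2):43/8,(T:2,U:2):39/8)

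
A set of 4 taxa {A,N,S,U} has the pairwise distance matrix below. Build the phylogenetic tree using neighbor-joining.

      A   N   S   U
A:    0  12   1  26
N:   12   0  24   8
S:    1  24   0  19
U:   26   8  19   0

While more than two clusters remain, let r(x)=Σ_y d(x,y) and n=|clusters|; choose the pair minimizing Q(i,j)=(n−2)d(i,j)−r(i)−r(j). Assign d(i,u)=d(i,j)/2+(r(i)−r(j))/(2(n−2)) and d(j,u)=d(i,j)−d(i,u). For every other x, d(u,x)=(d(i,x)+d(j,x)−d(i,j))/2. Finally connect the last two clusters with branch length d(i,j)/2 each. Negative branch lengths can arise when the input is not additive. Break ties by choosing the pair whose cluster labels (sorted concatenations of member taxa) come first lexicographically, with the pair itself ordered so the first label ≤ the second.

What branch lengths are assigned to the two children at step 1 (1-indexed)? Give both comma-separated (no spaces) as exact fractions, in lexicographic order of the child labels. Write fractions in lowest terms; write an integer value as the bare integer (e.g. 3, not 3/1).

iteration 1: select A,S (d=1, Q=-81); attach at lengths (-3/4, 7/4); label the merged cluster AS
  updated: d(AS,N)=35/2, d(AS,U)=22
iteration 2: select AS,N (d=35/2, Q=-95/2); attach at lengths (63/4, 7/4); label the merged cluster ANS
  updated: d(ANS,U)=25/4
iteration 3: select ANS,U (d=25/4); attach at lengths (25/8, 25/8); label the merged cluster ANSU
final tree: (((A:-3/4,S:7/4):63/4,N:7/4):25/8,U:25/8)
total length: 99/4

-3/4,7/4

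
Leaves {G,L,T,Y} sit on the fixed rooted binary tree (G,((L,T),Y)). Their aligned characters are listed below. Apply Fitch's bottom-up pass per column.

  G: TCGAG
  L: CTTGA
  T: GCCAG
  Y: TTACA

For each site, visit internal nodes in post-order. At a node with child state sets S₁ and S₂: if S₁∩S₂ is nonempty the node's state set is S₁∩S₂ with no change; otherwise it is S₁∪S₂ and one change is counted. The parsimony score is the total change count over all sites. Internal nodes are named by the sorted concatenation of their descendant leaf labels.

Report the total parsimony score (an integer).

site 0, node LT: L={C} ∪ T={G} → {C,G} (+1)
site 0, node LTY: LT={C,G} ∪ Y={T} → {C,G,T} (+1)
site 0, node GLTY: G={T} ∩ LTY={C,G,T} → {T} (+0)
site 1, node LT: L={T} ∪ T={C} → {C,T} (+1)
site 1, node LTY: LT={C,T} ∩ Y={T} → {T} (+0)
site 1, node GLTY: G={C} ∪ LTY={T} → {C,T} (+1)
site 2, node LT: L={T} ∪ T={C} → {C,T} (+1)
site 2, node LTY: LT={C,T} ∪ Y={A} → {A,C,T} (+1)
site 2, node GLTY: G={G} ∪ LTY={A,C,T} → {A,C,G,T} (+1)
site 3, node LT: L={G} ∪ T={A} → {A,G} (+1)
site 3, node LTY: LT={A,G} ∪ Y={C} → {A,C,G} (+1)
site 3, node GLTY: G={A} ∩ LTY={A,C,G} → {A} (+0)
site 4, node LT: L={A} ∪ T={G} → {A,G} (+1)
site 4, node LTY: LT={A,G} ∩ Y={A} → {A} (+0)
site 4, node GLTY: G={G} ∪ LTY={A} → {A,G} (+1)
per-site changes: [2, 2, 3, 2, 2]; total = 11

11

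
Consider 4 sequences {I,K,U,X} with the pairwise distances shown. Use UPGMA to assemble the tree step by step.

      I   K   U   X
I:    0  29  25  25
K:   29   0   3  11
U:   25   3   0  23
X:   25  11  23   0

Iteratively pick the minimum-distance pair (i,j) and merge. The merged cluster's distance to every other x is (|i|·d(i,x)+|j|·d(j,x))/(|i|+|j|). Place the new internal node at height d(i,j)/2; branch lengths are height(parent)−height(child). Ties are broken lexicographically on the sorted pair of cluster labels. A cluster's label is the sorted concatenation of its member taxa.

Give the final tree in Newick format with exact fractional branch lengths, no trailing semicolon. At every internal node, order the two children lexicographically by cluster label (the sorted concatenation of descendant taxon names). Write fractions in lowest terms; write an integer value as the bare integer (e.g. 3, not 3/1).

(I:79/6,((K:3/2,U:3/2):7,X:17/2):14/3)

1. join K+U (d=3) ⇒ KU; edges |K|=3/2, |U|=3/2
  updated: d(I,KU)=27, d(KU,X)=17
2. join KU+X (d=17) ⇒ KUX; edges |KU|=7, |X|=17/2
  updated: d(I,KUX)=79/3
3. join I+KUX (d=79/3) ⇒ IKUX; edges |I|=79/6, |KUX|=14/3
final tree: (I:79/6,((K:3/2,U:3/2):7,X:17/2):14/3)
total length: 109/3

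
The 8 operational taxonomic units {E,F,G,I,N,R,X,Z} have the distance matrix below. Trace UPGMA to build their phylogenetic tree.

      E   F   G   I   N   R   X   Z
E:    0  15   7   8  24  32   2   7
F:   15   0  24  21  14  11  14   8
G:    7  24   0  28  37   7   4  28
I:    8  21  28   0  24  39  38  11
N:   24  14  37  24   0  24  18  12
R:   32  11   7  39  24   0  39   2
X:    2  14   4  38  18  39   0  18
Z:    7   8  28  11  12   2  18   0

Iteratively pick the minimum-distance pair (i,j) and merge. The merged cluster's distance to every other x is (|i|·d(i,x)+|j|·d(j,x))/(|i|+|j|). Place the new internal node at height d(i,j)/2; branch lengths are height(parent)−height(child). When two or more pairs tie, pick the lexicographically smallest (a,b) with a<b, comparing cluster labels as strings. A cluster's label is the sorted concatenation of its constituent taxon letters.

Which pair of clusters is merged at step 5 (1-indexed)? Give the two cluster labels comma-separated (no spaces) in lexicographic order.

1. join E+X (d=2) ⇒ EX; edges |E|=1, |X|=1
  updated: d(EX,F)=29/2, d(EX,G)=11/2, d(EX,I)=23, d(EX,N)=21, d(EX,R)=71/2, d(EX,Z)=25/2
2. join R+Z (d=2) ⇒ RZ; edges |R|=1, |Z|=1
  updated: d(EX,RZ)=24, d(F,RZ)=19/2, d(G,RZ)=35/2, d(I,RZ)=25, d(N,RZ)=18
3. join EX+G (d=11/2) ⇒ EGX; edges |EX|=7/4, |G|=11/4
  updated: d(EGX,F)=53/3, d(EGX,I)=74/3, d(EGX,N)=79/3, d(EGX,RZ)=131/6
4. join F+RZ (d=19/2) ⇒ FRZ; edges |F|=19/4, |RZ|=15/4
  updated: d(EGX,FRZ)=184/9, d(FRZ,I)=71/3, d(FRZ,N)=50/3
5. join FRZ+N (d=50/3) ⇒ FNRZ; edges |FRZ|=43/12, |N|=25/3
  updated: d(EGX,FNRZ)=263/12, d(FNRZ,I)=95/4
6. join EGX+FNRZ (d=263/12) ⇒ EFGNRXZ; edges |EGX|=197/24, |FNRZ|=21/8
  updated: d(EFGNRXZ,I)=169/7
7. join EFGNRXZ+I (d=169/7) ⇒ EFGINRXZ; edges |EFGNRXZ|=187/168, |I|=169/14
final tree: ((((E:1,X:1):7/4,G:11/4):197/24,((F:19/4,(R:1,Z:1):15/4):43/12,N:25/3):21/8):187/168,I:169/14)
total length: 8893/168

FRZ,N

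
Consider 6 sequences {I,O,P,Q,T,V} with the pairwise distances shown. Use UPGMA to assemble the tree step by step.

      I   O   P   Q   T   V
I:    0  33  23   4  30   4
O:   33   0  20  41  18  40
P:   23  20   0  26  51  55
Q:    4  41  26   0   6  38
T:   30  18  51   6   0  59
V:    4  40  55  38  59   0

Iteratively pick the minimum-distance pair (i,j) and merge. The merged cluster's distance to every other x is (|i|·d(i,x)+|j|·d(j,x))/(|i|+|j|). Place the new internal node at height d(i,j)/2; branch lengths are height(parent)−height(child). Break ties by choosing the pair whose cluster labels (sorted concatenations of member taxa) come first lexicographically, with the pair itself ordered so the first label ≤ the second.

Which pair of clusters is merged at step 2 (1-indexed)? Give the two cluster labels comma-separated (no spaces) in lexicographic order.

step 1: merge (I,Q) at d=4; branch lengths I→2, Q→2; new cluster IQ
  updated: d(IQ,O)=37, d(IQ,P)=49/2, d(IQ,T)=18, d(IQ,V)=21
step 2: merge (IQ,T) at d=18; branch lengths IQ→7, T→9; new cluster IQT
  updated: d(IQT,O)=92/3, d(IQT,P)=100/3, d(IQT,V)=101/3
step 3: merge (O,P) at d=20; branch lengths O→10, P→10; new cluster OP
  updated: d(IQT,OP)=32, d(OP,V)=95/2
step 4: merge (IQT,OP) at d=32; branch lengths IQT→7, OP→6; new cluster IOPQT
  updated: d(IOPQT,V)=196/5
step 5: merge (IOPQT,V) at d=196/5; branch lengths IOPQT→18/5, V→98/5; new cluster IOPQTV
final tree: ((((I:2,Q:2):7,T:9):7,(O:10,P:10):6):18/5,V:98/5)
total length: 381/5

IQ,T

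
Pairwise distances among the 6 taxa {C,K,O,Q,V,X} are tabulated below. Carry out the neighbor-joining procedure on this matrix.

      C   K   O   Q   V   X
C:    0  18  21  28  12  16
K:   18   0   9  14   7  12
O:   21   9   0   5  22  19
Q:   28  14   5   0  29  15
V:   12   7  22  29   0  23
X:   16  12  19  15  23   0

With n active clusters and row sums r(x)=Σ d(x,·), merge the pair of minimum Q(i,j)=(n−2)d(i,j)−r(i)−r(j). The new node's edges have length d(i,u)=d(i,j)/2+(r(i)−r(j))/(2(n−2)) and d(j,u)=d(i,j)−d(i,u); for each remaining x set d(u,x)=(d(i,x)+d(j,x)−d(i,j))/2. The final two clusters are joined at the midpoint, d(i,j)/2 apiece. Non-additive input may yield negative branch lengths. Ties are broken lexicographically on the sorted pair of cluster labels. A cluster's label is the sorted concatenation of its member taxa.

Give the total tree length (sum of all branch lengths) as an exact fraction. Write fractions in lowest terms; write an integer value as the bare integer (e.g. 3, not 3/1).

1. join O+Q (d=5, Q=-147) ⇒ OQ; edges |O|=5/8, |Q|=35/8
  updated: d(C,OQ)=22, d(K,OQ)=9, d(OQ,V)=23, d(OQ,X)=29/2
2. join C+V (d=12, Q=-97) ⇒ CV; edges |C|=13/2, |V|=11/2
  updated: d(CV,K)=13/2, d(CV,OQ)=33/2, d(CV,X)=27/2
3. join CV+K (d=13/2, Q=-51) ⇒ CKV; edges |CV|=11/2, |K|=1
  updated: d(CKV,OQ)=19/2, d(CKV,X)=19/2
4. join CKV+OQ (d=19/2, Q=-67/2) ⇒ CKOQV; edges |CKV|=9/4, |OQ|=29/4
  updated: d(CKOQV,X)=29/4
5. join CKOQV+X (d=29/4) ⇒ CKOQVX; edges |CKOQV|=29/8, |X|=29/8
final tree: ((((C:13/2,V:11/2):11/2,K:1):9/4,(O:5/8,Q:35/8):29/4):29/8,X:29/8)
total length: 161/4

161/4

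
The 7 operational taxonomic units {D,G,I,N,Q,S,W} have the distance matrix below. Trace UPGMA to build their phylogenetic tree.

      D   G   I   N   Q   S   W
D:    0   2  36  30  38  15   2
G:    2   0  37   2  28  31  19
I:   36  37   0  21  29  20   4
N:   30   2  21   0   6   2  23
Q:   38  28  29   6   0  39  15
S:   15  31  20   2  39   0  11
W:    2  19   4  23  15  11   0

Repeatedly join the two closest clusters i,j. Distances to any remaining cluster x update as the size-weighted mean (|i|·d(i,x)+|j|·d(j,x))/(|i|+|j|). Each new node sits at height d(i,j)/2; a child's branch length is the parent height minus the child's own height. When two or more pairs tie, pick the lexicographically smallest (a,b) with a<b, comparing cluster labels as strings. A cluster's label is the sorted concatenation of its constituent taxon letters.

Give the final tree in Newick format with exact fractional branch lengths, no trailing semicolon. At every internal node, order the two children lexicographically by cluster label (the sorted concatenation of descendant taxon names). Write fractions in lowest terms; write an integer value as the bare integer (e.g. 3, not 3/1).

1. join D+G (d=2) ⇒ DG; edges |D|=1, |G|=1
  updated: d(DG,I)=73/2, d(DG,N)=16, d(DG,Q)=33, d(DG,S)=23, d(DG,W)=21/2
2. join N+S (d=2) ⇒ NS; edges |N|=1, |S|=1
  updated: d(DG,NS)=39/2, d(I,NS)=41/2, d(NS,Q)=45/2, d(NS,W)=17
3. join I+W (d=4) ⇒ IW; edges |I|=2, |W|=2
  updated: d(DG,IW)=47/2, d(IW,NS)=75/4, d(IW,Q)=22
4. join IW+NS (d=75/4) ⇒ INSW; edges |IW|=59/8, |NS|=67/8
  updated: d(DG,INSW)=43/2, d(INSW,Q)=89/4
5. join DG+INSW (d=43/2) ⇒ DGINSW; edges |DG|=39/4, |INSW|=11/8
  updated: d(DGINSW,Q)=155/6
6. join DGINSW+Q (d=155/6) ⇒ DGINQSW; edges |DGINSW|=13/6, |Q|=155/12
final tree: (((D:1,G:1):39/4,((I:2,W:2):59/8,(N:1,S:1):67/8):11/8):13/6,Q:155/12)
total length: 1199/24

(((D:1,G:1):39/4,((I:2,W:2):59/8,(N:1,S:1):67/8):11/8):13/6,Q:155/12)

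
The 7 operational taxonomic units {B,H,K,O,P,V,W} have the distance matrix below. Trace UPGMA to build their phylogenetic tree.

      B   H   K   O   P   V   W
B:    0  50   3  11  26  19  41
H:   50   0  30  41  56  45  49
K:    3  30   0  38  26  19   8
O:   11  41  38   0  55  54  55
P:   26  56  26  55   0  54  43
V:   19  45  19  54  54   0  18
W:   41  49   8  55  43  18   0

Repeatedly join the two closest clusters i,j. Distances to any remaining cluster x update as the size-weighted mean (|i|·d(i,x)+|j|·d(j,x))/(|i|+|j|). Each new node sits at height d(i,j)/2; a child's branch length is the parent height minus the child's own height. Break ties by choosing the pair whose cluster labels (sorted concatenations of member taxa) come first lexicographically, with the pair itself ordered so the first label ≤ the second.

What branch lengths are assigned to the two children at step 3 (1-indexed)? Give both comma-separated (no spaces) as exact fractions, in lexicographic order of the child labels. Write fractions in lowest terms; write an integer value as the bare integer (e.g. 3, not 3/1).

75/8,15/8

step 1: merge (B,K) at d=3; branch lengths B→3/2, K→3/2; new cluster BK
  updated: d(BK,H)=40, d(BK,O)=49/2, d(BK,P)=26, d(BK,V)=19, d(BK,W)=49/2
step 2: merge (V,W) at d=18; branch lengths V→9, W→9; new cluster VW
  updated: d(BK,VW)=87/4, d(H,VW)=47, d(O,VW)=109/2, d(P,VW)=97/2
step 3: merge (BK,VW) at d=87/4; branch lengths BK→75/8, VW→15/8; new cluster BKVW
  updated: d(BKVW,H)=87/2, d(BKVW,O)=79/2, d(BKVW,P)=149/4
step 4: merge (BKVW,P) at d=149/4; branch lengths BKVW→31/4, P→149/8; new cluster BKPVW
  updated: d(BKPVW,H)=46, d(BKPVW,O)=213/5
step 5: merge (H,O) at d=41; branch lengths H→41/2, O→41/2; new cluster HO
  updated: d(BKPVW,HO)=443/10
step 6: merge (BKPVW,HO) at d=443/10; branch lengths BKPVW→141/40, HO→33/20; new cluster BHKOPVW
final tree: ((((B:3/2,K:3/2):75/8,(V:9,W:9):15/8):31/4,P:149/8):141/40,(H:41/2,O:41/2):33/20)
total length: 524/5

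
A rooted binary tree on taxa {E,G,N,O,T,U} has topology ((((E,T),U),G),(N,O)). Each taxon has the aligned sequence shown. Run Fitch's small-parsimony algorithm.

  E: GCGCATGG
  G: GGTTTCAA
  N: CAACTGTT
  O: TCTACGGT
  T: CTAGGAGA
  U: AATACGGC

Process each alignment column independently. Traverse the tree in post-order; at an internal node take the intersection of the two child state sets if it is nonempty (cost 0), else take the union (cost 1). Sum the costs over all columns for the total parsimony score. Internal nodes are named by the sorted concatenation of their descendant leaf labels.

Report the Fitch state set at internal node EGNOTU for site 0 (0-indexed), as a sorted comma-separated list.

C,G,T

[col 0] ET: children E:{G}, T:{C} ∪→ {C,G}; cost 1
[col 0] ETU: children ET:{C,G}, U:{A} ∪→ {A,C,G}; cost 1
[col 0] EGTU: children ETU:{A,C,G}, G:{G} ∩→ {G}; cost 0
[col 0] NO: children N:{C}, O:{T} ∪→ {C,T}; cost 1
[col 0] EGNOTU: children EGTU:{G}, NO:{C,T} ∪→ {C,G,T}; cost 1
[col 1] ET: children E:{C}, T:{T} ∪→ {C,T}; cost 1
[col 1] ETU: children ET:{C,T}, U:{A} ∪→ {A,C,T}; cost 1
[col 1] EGTU: children ETU:{A,C,T}, G:{G} ∪→ {A,C,G,T}; cost 1
[col 1] NO: children N:{A}, O:{C} ∪→ {A,C}; cost 1
[col 1] EGNOTU: children EGTU:{A,C,G,T}, NO:{A,C} ∩→ {A,C}; cost 0
[col 2] ET: children E:{G}, T:{A} ∪→ {A,G}; cost 1
[col 2] ETU: children ET:{A,G}, U:{T} ∪→ {A,G,T}; cost 1
[col 2] EGTU: children ETU:{A,G,T}, G:{T} ∩→ {T}; cost 0
[col 2] NO: children N:{A}, O:{T} ∪→ {A,T}; cost 1
[col 2] EGNOTU: children EGTU:{T}, NO:{A,T} ∩→ {T}; cost 0
[col 3] ET: children E:{C}, T:{G} ∪→ {C,G}; cost 1
[col 3] ETU: children ET:{C,G}, U:{A} ∪→ {A,C,G}; cost 1
[col 3] EGTU: children ETU:{A,C,G}, G:{T} ∪→ {A,C,G,T}; cost 1
[col 3] NO: children N:{C}, O:{A} ∪→ {A,C}; cost 1
[col 3] EGNOTU: children EGTU:{A,C,G,T}, NO:{A,C} ∩→ {A,C}; cost 0
[col 4] ET: children E:{A}, T:{G} ∪→ {A,G}; cost 1
[col 4] ETU: children ET:{A,G}, U:{C} ∪→ {A,C,G}; cost 1
[col 4] EGTU: children ETU:{A,C,G}, G:{T} ∪→ {A,C,G,T}; cost 1
[col 4] NO: children N:{T}, O:{C} ∪→ {C,T}; cost 1
[col 4] EGNOTU: children EGTU:{A,C,G,T}, NO:{C,T} ∩→ {C,T}; cost 0
[col 5] ET: children E:{T}, T:{A} ∪→ {A,T}; cost 1
[col 5] ETU: children ET:{A,T}, U:{G} ∪→ {A,G,T}; cost 1
[col 5] EGTU: children ETU:{A,G,T}, G:{C} ∪→ {A,C,G,T}; cost 1
[col 5] NO: children N:{G}, O:{G} ∩→ {G}; cost 0
[col 5] EGNOTU: children EGTU:{A,C,G,T}, NO:{G} ∩→ {G}; cost 0
[col 6] ET: children E:{G}, T:{G} ∩→ {G}; cost 0
[col 6] ETU: children ET:{G}, U:{G} ∩→ {G}; cost 0
[col 6] EGTU: children ETU:{G}, G:{A} ∪→ {A,G}; cost 1
[col 6] NO: children N:{T}, O:{G} ∪→ {G,T}; cost 1
[col 6] EGNOTU: children EGTU:{A,G}, NO:{G,T} ∩→ {G}; cost 0
[col 7] ET: children E:{G}, T:{A} ∪→ {A,G}; cost 1
[col 7] ETU: children ET:{A,G}, U:{C} ∪→ {A,C,G}; cost 1
[col 7] EGTU: children ETU:{A,C,G}, G:{A} ∩→ {A}; cost 0
[col 7] NO: children N:{T}, O:{T} ∩→ {T}; cost 0
[col 7] EGNOTU: children EGTU:{A}, NO:{T} ∪→ {A,T}; cost 1
per-site changes: [4, 4, 3, 4, 4, 3, 2, 3]; total = 27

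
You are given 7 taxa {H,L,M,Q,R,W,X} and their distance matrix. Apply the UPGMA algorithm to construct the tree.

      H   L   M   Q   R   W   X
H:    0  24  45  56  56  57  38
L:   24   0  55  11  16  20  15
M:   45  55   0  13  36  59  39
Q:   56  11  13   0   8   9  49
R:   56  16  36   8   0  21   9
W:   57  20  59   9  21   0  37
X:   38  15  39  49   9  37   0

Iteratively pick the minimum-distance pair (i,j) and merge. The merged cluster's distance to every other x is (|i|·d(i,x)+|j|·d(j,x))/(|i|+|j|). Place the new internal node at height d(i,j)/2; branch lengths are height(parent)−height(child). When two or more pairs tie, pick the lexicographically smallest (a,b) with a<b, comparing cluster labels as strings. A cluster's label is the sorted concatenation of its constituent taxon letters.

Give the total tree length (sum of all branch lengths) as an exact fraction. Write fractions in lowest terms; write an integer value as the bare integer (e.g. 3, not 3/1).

iteration 1: select Q,R (d=8); attach at lengths (4, 4); label the merged cluster QR
  updated: d(H,QR)=56, d(L,QR)=27/2, d(M,QR)=49/2, d(QR,W)=15, d(QR,X)=29
iteration 2: select L,QR (d=27/2); attach at lengths (27/4, 11/4); label the merged cluster LQR
  updated: d(H,LQR)=136/3, d(LQR,M)=104/3, d(LQR,W)=50/3, d(LQR,X)=73/3
iteration 3: select LQR,W (d=50/3); attach at lengths (19/12, 25/3); label the merged cluster LQRW
  updated: d(H,LQRW)=193/4, d(LQRW,M)=163/4, d(LQRW,X)=55/2
iteration 4: select LQRW,X (d=55/2); attach at lengths (65/12, 55/4); label the merged cluster LQRWX
  updated: d(H,LQRWX)=231/5, d(LQRWX,M)=202/5
iteration 5: select LQRWX,M (d=202/5); attach at lengths (129/20, 101/5); label the merged cluster LMQRWX
  updated: d(H,LMQRWX)=46
iteration 6: select H,LMQRWX (d=46); attach at lengths (23, 14/5); label the merged cluster HLMQRWX
final tree: (H:23,((((L:27/4,(Q:4,R:4):11/4):19/12,W:25/3):65/12,X:55/4):129/20,M:101/5):14/5)
total length: 2971/30

2971/30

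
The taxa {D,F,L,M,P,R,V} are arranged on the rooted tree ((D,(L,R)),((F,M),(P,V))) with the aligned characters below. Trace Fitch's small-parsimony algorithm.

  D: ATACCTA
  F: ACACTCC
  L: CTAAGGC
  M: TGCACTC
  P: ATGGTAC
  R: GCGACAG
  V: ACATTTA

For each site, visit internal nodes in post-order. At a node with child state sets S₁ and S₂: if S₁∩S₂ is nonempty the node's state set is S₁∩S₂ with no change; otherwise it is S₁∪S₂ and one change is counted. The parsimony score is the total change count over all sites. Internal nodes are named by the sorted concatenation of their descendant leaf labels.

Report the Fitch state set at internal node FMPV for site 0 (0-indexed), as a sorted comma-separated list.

A

LR@0: {C} ∪ {G} = {C,G} (union, +1)
DLR@0: {A} ∪ {C,G} = {A,C,G} (union, +1)
FM@0: {A} ∪ {T} = {A,T} (union, +1)
PV@0: {A} ∩ {A} = {A} (intersection, +0)
FMPV@0: {A,T} ∩ {A} = {A} (intersection, +0)
DFLMPRV@0: {A,C,G} ∩ {A} = {A} (intersection, +0)
LR@1: {T} ∪ {C} = {C,T} (union, +1)
DLR@1: {T} ∩ {C,T} = {T} (intersection, +0)
FM@1: {C} ∪ {G} = {C,G} (union, +1)
PV@1: {T} ∪ {C} = {C,T} (union, +1)
FMPV@1: {C,G} ∩ {C,T} = {C} (intersection, +0)
DFLMPRV@1: {T} ∪ {C} = {C,T} (union, +1)
LR@2: {A} ∪ {G} = {A,G} (union, +1)
DLR@2: {A} ∩ {A,G} = {A} (intersection, +0)
FM@2: {A} ∪ {C} = {A,C} (union, +1)
PV@2: {G} ∪ {A} = {A,G} (union, +1)
FMPV@2: {A,C} ∩ {A,G} = {A} (intersection, +0)
DFLMPRV@2: {A} ∩ {A} = {A} (intersection, +0)
LR@3: {A} ∩ {A} = {A} (intersection, +0)
DLR@3: {C} ∪ {A} = {A,C} (union, +1)
FM@3: {C} ∪ {A} = {A,C} (union, +1)
PV@3: {G} ∪ {T} = {G,T} (union, +1)
FMPV@3: {A,C} ∪ {G,T} = {A,C,G,T} (union, +1)
DFLMPRV@3: {A,C} ∩ {A,C,G,T} = {A,C} (intersection, +0)
LR@4: {G} ∪ {C} = {C,G} (union, +1)
DLR@4: {C} ∩ {C,G} = {C} (intersection, +0)
FM@4: {T} ∪ {C} = {C,T} (union, +1)
PV@4: {T} ∩ {T} = {T} (intersection, +0)
FMPV@4: {C,T} ∩ {T} = {T} (intersection, +0)
DFLMPRV@4: {C} ∪ {T} = {C,T} (union, +1)
LR@5: {G} ∪ {A} = {A,G} (union, +1)
DLR@5: {T} ∪ {A,G} = {A,G,T} (union, +1)
FM@5: {C} ∪ {T} = {C,T} (union, +1)
PV@5: {A} ∪ {T} = {A,T} (union, +1)
FMPV@5: {C,T} ∩ {A,T} = {T} (intersection, +0)
DFLMPRV@5: {A,G,T} ∩ {T} = {T} (intersection, +0)
LR@6: {C} ∪ {G} = {C,G} (union, +1)
DLR@6: {A} ∪ {C,G} = {A,C,G} (union, +1)
FM@6: {C} ∩ {C} = {C} (intersection, +0)
PV@6: {C} ∪ {A} = {A,C} (union, +1)
FMPV@6: {C} ∩ {A,C} = {C} (intersection, +0)
DFLMPRV@6: {A,C,G} ∩ {C} = {C} (intersection, +0)
per-site changes: [3, 4, 3, 4, 3, 4, 3]; total = 24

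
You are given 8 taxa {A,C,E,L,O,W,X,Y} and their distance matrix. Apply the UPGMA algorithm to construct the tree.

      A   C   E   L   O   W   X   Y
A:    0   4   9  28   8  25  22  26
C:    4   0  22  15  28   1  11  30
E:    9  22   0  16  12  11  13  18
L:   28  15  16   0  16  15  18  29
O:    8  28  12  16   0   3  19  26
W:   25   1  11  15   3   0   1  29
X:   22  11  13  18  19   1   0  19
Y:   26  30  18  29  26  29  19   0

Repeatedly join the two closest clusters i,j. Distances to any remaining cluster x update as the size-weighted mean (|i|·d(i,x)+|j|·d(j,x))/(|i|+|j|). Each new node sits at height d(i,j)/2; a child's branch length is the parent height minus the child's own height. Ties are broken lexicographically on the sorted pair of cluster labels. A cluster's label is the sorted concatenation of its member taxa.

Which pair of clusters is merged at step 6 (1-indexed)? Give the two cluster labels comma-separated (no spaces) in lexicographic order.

1. join C+W (d=1) ⇒ CW; edges |C|=1/2, |W|=1/2
  updated: d(A,CW)=29/2, d(CW,E)=33/2, d(CW,L)=15, d(CW,O)=31/2, d(CW,X)=6, d(CW,Y)=59/2
2. join CW+X (d=6) ⇒ CWX; edges |CW|=5/2, |X|=3
  updated: d(A,CWX)=17, d(CWX,E)=46/3, d(CWX,L)=16, d(CWX,O)=50/3, d(CWX,Y)=26
3. join A+O (d=8) ⇒ AO; edges |A|=4, |O|=4
  updated: d(AO,CWX)=101/6, d(AO,E)=21/2, d(AO,L)=22, d(AO,Y)=26
4. join AO+E (d=21/2) ⇒ AEO; edges |AO|=5/4, |E|=21/4
  updated: d(AEO,CWX)=49/3, d(AEO,L)=20, d(AEO,Y)=70/3
5. join CWX+L (d=16) ⇒ CLWX; edges |CWX|=5, |L|=8
  updated: d(AEO,CLWX)=69/4, d(CLWX,Y)=107/4
6. join AEO+CLWX (d=69/4) ⇒ ACELOWX; edges |AEO|=27/8, |CLWX|=5/8
  updated: d(ACELOWX,Y)=177/7
7. join ACELOWX+Y (d=177/7) ⇒ ACELOWXY; edges |ACELOWX|=225/56, |Y|=177/14
final tree: ((((A:4,O:4):5/4,E:21/4):27/8,(((C:1/2,W:1/2):5/2,X:3):5,L:8):5/8):225/56,Y:177/14)
total length: 3061/56

AEO,CLWX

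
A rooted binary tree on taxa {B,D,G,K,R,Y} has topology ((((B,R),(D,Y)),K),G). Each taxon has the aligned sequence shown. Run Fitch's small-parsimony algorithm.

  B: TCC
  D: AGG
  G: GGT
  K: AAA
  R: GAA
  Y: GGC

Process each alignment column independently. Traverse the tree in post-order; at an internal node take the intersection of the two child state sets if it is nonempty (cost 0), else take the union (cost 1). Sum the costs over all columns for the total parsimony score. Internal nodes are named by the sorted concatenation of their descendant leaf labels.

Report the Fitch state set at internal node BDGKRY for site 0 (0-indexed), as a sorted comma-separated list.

[col 0] BR: children B:{T}, R:{G} ∪→ {G,T}; cost 1
[col 0] DY: children D:{A}, Y:{G} ∪→ {A,G}; cost 1
[col 0] BDRY: children BR:{G,T}, DY:{A,G} ∩→ {G}; cost 0
[col 0] BDKRY: children BDRY:{G}, K:{A} ∪→ {A,G}; cost 1
[col 0] BDGKRY: children BDKRY:{A,G}, G:{G} ∩→ {G}; cost 0
[col 1] BR: children B:{C}, R:{A} ∪→ {A,C}; cost 1
[col 1] DY: children D:{G}, Y:{G} ∩→ {G}; cost 0
[col 1] BDRY: children BR:{A,C}, DY:{G} ∪→ {A,C,G}; cost 1
[col 1] BDKRY: children BDRY:{A,C,G}, K:{A} ∩→ {A}; cost 0
[col 1] BDGKRY: children BDKRY:{A}, G:{G} ∪→ {A,G}; cost 1
[col 2] BR: children B:{C}, R:{A} ∪→ {A,C}; cost 1
[col 2] DY: children D:{G}, Y:{C} ∪→ {C,G}; cost 1
[col 2] BDRY: children BR:{A,C}, DY:{C,G} ∩→ {C}; cost 0
[col 2] BDKRY: children BDRY:{C}, K:{A} ∪→ {A,C}; cost 1
[col 2] BDGKRY: children BDKRY:{A,C}, G:{T} ∪→ {A,C,T}; cost 1
per-site changes: [3, 3, 4]; total = 10

G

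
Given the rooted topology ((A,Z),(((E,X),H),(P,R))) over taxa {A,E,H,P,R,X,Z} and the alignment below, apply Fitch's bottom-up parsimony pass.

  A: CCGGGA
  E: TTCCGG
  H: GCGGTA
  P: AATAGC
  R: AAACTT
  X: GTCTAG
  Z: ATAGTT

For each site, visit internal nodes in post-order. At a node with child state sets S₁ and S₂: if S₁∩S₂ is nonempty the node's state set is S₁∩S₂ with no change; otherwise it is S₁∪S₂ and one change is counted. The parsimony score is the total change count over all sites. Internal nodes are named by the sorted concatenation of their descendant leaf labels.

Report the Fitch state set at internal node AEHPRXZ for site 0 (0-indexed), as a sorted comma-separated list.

A

[col 0] AZ: children A:{C}, Z:{A} ∪→ {A,C}; cost 1
[col 0] EX: children E:{T}, X:{G} ∪→ {G,T}; cost 1
[col 0] EHX: children EX:{G,T}, H:{G} ∩→ {G}; cost 0
[col 0] PR: children P:{A}, R:{A} ∩→ {A}; cost 0
[col 0] EHPRX: children EHX:{G}, PR:{A} ∪→ {A,G}; cost 1
[col 0] AEHPRXZ: children AZ:{A,C}, EHPRX:{A,G} ∩→ {A}; cost 0
[col 1] AZ: children A:{C}, Z:{T} ∪→ {C,T}; cost 1
[col 1] EX: children E:{T}, X:{T} ∩→ {T}; cost 0
[col 1] EHX: children EX:{T}, H:{C} ∪→ {C,T}; cost 1
[col 1] PR: children P:{A}, R:{A} ∩→ {A}; cost 0
[col 1] EHPRX: children EHX:{C,T}, PR:{A} ∪→ {A,C,T}; cost 1
[col 1] AEHPRXZ: children AZ:{C,T}, EHPRX:{A,C,T} ∩→ {C,T}; cost 0
[col 2] AZ: children A:{G}, Z:{A} ∪→ {A,G}; cost 1
[col 2] EX: children E:{C}, X:{C} ∩→ {C}; cost 0
[col 2] EHX: children EX:{C}, H:{G} ∪→ {C,G}; cost 1
[col 2] PR: children P:{T}, R:{A} ∪→ {A,T}; cost 1
[col 2] EHPRX: children EHX:{C,G}, PR:{A,T} ∪→ {A,C,G,T}; cost 1
[col 2] AEHPRXZ: children AZ:{A,G}, EHPRX:{A,C,G,T} ∩→ {A,G}; cost 0
[col 3] AZ: children A:{G}, Z:{G} ∩→ {G}; cost 0
[col 3] EX: children E:{C}, X:{T} ∪→ {C,T}; cost 1
[col 3] EHX: children EX:{C,T}, H:{G} ∪→ {C,G,T}; cost 1
[col 3] PR: children P:{A}, R:{C} ∪→ {A,C}; cost 1
[col 3] EHPRX: children EHX:{C,G,T}, PR:{A,C} ∩→ {C}; cost 0
[col 3] AEHPRXZ: children AZ:{G}, EHPRX:{C} ∪→ {C,G}; cost 1
[col 4] AZ: children A:{G}, Z:{T} ∪→ {G,T}; cost 1
[col 4] EX: children E:{G}, X:{A} ∪→ {A,G}; cost 1
[col 4] EHX: children EX:{A,G}, H:{T} ∪→ {A,G,T}; cost 1
[col 4] PR: children P:{G}, R:{T} ∪→ {G,T}; cost 1
[col 4] EHPRX: children EHX:{A,G,T}, PR:{G,T} ∩→ {G,T}; cost 0
[col 4] AEHPRXZ: children AZ:{G,T}, EHPRX:{G,T} ∩→ {G,T}; cost 0
[col 5] AZ: children A:{A}, Z:{T} ∪→ {A,T}; cost 1
[col 5] EX: children E:{G}, X:{G} ∩→ {G}; cost 0
[col 5] EHX: children EX:{G}, H:{A} ∪→ {A,G}; cost 1
[col 5] PR: children P:{C}, R:{T} ∪→ {C,T}; cost 1
[col 5] EHPRX: children EHX:{A,G}, PR:{C,T} ∪→ {A,C,G,T}; cost 1
[col 5] AEHPRXZ: children AZ:{A,T}, EHPRX:{A,C,G,T} ∩→ {A,T}; cost 0
per-site changes: [3, 3, 4, 4, 4, 4]; total = 22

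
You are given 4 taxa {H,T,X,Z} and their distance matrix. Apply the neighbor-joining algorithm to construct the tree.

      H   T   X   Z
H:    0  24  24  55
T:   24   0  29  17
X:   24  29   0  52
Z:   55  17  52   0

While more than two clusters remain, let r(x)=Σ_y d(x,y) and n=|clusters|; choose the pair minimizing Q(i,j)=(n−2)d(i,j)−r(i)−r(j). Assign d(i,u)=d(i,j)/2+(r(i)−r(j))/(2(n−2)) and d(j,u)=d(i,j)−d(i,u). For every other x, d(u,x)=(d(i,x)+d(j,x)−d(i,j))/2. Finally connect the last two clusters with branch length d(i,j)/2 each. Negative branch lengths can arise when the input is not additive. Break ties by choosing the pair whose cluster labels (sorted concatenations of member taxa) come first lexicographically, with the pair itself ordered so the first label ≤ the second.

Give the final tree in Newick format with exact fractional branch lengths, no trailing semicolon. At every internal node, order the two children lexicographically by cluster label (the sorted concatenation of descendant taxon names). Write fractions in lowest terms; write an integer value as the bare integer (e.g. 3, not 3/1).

iteration 1: select H,X (d=24, Q=-160); attach at lengths (23/2, 25/2); label the merged cluster HX
  updated: d(HX,T)=29/2, d(HX,Z)=83/2
iteration 2: select HX,T (d=29/2, Q=-73); attach at lengths (39/2, -5); label the merged cluster HTX
  updated: d(HTX,Z)=22
iteration 3: select HTX,Z (d=22); attach at lengths (11, 11); label the merged cluster HTXZ
final tree: (((H:23/2,X:25/2):39/2,T:-5):11,Z:11)
total length: 121/2

(((H:23/2,X:25/2):39/2,T:-5):11,Z:11)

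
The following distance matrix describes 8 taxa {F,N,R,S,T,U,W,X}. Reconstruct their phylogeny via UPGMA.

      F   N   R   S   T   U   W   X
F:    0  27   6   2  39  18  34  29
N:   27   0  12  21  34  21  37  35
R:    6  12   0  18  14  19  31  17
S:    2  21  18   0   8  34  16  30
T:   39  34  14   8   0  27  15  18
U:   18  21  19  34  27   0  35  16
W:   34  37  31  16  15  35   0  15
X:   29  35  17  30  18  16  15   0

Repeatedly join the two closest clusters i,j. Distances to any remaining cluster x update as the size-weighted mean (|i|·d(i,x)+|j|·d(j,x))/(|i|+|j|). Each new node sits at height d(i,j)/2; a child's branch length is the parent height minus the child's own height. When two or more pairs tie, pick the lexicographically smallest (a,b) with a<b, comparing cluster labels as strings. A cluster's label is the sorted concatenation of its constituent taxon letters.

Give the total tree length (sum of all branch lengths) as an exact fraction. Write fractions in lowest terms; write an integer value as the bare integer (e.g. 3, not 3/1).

1. join F+S (d=2) ⇒ FS; edges |F|=1, |S|=1
  updated: d(FS,N)=24, d(FS,R)=12, d(FS,T)=47/2, d(FS,U)=26, d(FS,W)=25, d(FS,X)=59/2
2. join FS+R (d=12) ⇒ FRS; edges |FS|=5, |R|=6
  updated: d(FRS,N)=20, d(FRS,T)=61/3, d(FRS,U)=71/3, d(FRS,W)=27, d(FRS,X)=76/3
3. join T+W (d=15) ⇒ TW; edges |T|=15/2, |W|=15/2
  updated: d(FRS,TW)=71/3, d(N,TW)=71/2, d(TW,U)=31, d(TW,X)=33/2
4. join U+X (d=16) ⇒ UX; edges |U|=8, |X|=8
  updated: d(FRS,UX)=49/2, d(N,UX)=28, d(TW,UX)=95/4
5. join FRS+N (d=20) ⇒ FNRS; edges |FRS|=4, |N|=10
  updated: d(FNRS,TW)=213/8, d(FNRS,UX)=203/8
6. join TW+UX (d=95/4) ⇒ TUWX; edges |TW|=35/8, |UX|=31/8
  updated: d(FNRS,TUWX)=26
7. join FNRS+TUWX (d=26) ⇒ FNRSTUWX; edges |FNRS|=3, |TUWX|=9/8
final tree: ((((F:1,S:1):5,R:6):4,N:10):3,((T:15/2,W:15/2):35/8,(U:8,X:8):31/8):9/8)
total length: 563/8

563/8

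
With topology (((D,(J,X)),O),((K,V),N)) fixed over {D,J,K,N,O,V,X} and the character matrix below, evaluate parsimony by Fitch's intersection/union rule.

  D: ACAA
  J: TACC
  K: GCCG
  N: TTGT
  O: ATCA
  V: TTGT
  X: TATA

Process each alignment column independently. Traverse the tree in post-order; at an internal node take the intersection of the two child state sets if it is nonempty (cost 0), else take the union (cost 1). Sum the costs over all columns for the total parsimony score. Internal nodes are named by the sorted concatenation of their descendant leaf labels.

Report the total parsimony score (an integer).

[col 0] JX: children J:{T}, X:{T} ∩→ {T}; cost 0
[col 0] DJX: children D:{A}, JX:{T} ∪→ {A,T}; cost 1
[col 0] DJOX: children DJX:{A,T}, O:{A} ∩→ {A}; cost 0
[col 0] KV: children K:{G}, V:{T} ∪→ {G,T}; cost 1
[col 0] KNV: children KV:{G,T}, N:{T} ∩→ {T}; cost 0
[col 0] DJKNOVX: children DJOX:{A}, KNV:{T} ∪→ {A,T}; cost 1
[col 1] JX: children J:{A}, X:{A} ∩→ {A}; cost 0
[col 1] DJX: children D:{C}, JX:{A} ∪→ {A,C}; cost 1
[col 1] DJOX: children DJX:{A,C}, O:{T} ∪→ {A,C,T}; cost 1
[col 1] KV: children K:{C}, V:{T} ∪→ {C,T}; cost 1
[col 1] KNV: children KV:{C,T}, N:{T} ∩→ {T}; cost 0
[col 1] DJKNOVX: children DJOX:{A,C,T}, KNV:{T} ∩→ {T}; cost 0
[col 2] JX: children J:{C}, X:{T} ∪→ {C,T}; cost 1
[col 2] DJX: children D:{A}, JX:{C,T} ∪→ {A,C,T}; cost 1
[col 2] DJOX: children DJX:{A,C,T}, O:{C} ∩→ {C}; cost 0
[col 2] KV: children K:{C}, V:{G} ∪→ {C,G}; cost 1
[col 2] KNV: children KV:{C,G}, N:{G} ∩→ {G}; cost 0
[col 2] DJKNOVX: children DJOX:{C}, KNV:{G} ∪→ {C,G}; cost 1
[col 3] JX: children J:{C}, X:{A} ∪→ {A,C}; cost 1
[col 3] DJX: children D:{A}, JX:{A,C} ∩→ {A}; cost 0
[col 3] DJOX: children DJX:{A}, O:{A} ∩→ {A}; cost 0
[col 3] KV: children K:{G}, V:{T} ∪→ {G,T}; cost 1
[col 3] KNV: children KV:{G,T}, N:{T} ∩→ {T}; cost 0
[col 3] DJKNOVX: children DJOX:{A}, KNV:{T} ∪→ {A,T}; cost 1
per-site changes: [3, 3, 4, 3]; total = 13

13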